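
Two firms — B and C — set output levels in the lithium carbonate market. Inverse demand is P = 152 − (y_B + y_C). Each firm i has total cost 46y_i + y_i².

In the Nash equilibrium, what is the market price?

109.6

Firm B's profit: π = y_B(152 − (y_B + y_C)) − 46y_B − y_B².
∂π/∂y_B = 106 − 4y_B − y_C = 0, so y_B = 26.5 − 0.25y_C.
The game is symmetric, so in equilibrium y_C = y_B: the reaction function gives 1.25y_B = 26.5, hence y_B = 21.2.
Equilibrium price: P = 152 − 42.4 = 109.6.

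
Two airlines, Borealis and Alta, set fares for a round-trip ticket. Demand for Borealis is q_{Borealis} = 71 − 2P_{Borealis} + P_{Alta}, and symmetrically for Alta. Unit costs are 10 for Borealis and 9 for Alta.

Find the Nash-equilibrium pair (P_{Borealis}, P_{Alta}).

Borealis's profit: π = (P_{Borealis} − 10)(71 − 2P_{Borealis} + P_{Alta}).
∂π/∂P_{Borealis} = 91 − 4P_{Borealis} + P_{Alta} = 0 ⇒ P_{Borealis} = 22.75 + 0.25P_{Alta}.
Similarly P_{Alta} = 22.25 + 0.25P_{Borealis}.
Substituting the second reaction function into the first: P_{Borealis} = 22.75 + 0.25(22.25 + 0.25P_{Borealis}), which gives 0.9375P_{Borealis} = 28.3125 ⇒ P_{Borealis} = 30.2.
Then P_{Alta} = 22.25 + 0.25·30.2 = 29.8.

30.2, 29.8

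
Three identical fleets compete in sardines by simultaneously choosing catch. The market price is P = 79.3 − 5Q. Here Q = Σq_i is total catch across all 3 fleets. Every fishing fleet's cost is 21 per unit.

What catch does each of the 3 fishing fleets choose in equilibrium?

2.915

A representative fishing fleet's profit is π_i = q_i(79.3 − 5Q) − 21q_i, with Q = q_i + Σ_{j≠i} q_j.
First-order condition: 58.3 − 10q_i − 5Σ_{j≠i} q_j = 0.
In a symmetric equilibrium every fishing fleet chooses the same q, so Σ_{j≠i} q_j = 2q. The condition becomes 58.3 − 20q = 0, giving q = 58.3/20 = 2.915.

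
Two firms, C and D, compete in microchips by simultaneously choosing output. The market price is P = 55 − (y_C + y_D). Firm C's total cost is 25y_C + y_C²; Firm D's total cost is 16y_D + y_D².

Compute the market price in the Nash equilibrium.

41.2

Firm C's profit: π = y_C(55 − (y_C + y_D)) − 25y_C − y_C².
∂π/∂y_C = 30 − 4y_C − y_D = 0, so y_C = 7.5 − 0.25y_D.
By the same steps for D: y_D = 9.75 − 0.25y_C.
Plugging y_D into C's best response: y_C = 7.5 − 0.25(9.75 − 0.25y_C) ⇒ 0.9375y_C = 5.0625, so y_C = 5.4.
Then y_D = 9.75 − 0.25·5.4 = 8.4.
Equilibrium price: P = 55 − 13.8 = 41.2.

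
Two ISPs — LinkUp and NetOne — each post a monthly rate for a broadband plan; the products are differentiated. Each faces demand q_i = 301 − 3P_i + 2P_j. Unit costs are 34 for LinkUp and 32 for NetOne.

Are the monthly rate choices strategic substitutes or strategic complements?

strategic complements

LinkUp's profit: π = (P_{LinkUp} − 34)(301 − 3P_{LinkUp} + 2P_{NetOne}).
∂π/∂P_{LinkUp} = 403 − 6P_{LinkUp} + 2P_{NetOne} = 0 ⇒ P_{LinkUp} = 403/6 + (1/3)P_{NetOne}.
The best-response slope dP_{LinkUp}/dP_{NetOne} = 1/3 > 0: the reaction function is upward-sloping, so the choices are strategic complements.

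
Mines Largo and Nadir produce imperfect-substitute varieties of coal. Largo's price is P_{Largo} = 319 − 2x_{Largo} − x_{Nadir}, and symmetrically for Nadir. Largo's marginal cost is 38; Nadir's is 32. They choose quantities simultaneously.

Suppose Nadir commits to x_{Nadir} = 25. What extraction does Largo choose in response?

64

Mine Largo's profit: π = x_{Largo}(319 − 2x_{Largo} − x_{Nadir}) − 38x_{Largo}.
∂π/∂x_{Largo} = 281 − 4x_{Largo} − x_{Nadir} = 0 ⇒ x_{Largo} = 70.25 − 0.25x_{Nadir}.
At x_{Nadir} = 25: x_{Largo} = 70.25 − 0.25·25 = 64.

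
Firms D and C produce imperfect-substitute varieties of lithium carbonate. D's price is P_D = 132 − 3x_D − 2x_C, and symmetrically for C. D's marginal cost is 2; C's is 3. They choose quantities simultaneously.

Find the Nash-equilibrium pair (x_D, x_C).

16.3125, 16.0625

Firm D's profit: π = x_D(132 − 3x_D − 2x_C) − 2x_D.
∂π/∂x_D = 130 − 6x_D − 2x_C = 0 ⇒ x_D = 65/3 − (1/3)x_C.
Similarly x_C = 21.5 − (1/3)x_D.
Plugging x_C into D's best response: x_D = 65/3 − (1/3)(21.5 − (1/3)x_D) ⇒ (8/9)x_D = 14.5, so x_D = 16.3125.
Then x_C = 21.5 − (1/3)·16.3125 = 16.0625.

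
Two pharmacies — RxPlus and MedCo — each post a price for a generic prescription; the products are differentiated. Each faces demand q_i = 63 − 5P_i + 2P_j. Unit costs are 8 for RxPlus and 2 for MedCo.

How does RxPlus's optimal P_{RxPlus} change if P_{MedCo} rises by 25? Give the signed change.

5

RxPlus's profit: π = (P_{RxPlus} − 8)(63 − 5P_{RxPlus} + 2P_{MedCo}).
∂π/∂P_{RxPlus} = 103 − 10P_{RxPlus} + 2P_{MedCo} = 0 ⇒ P_{RxPlus} = 10.3 + 0.2P_{MedCo}.
The reaction-function slope is 0.2, so a 25-unit rise in P_{MedCo} moves P_{RxPlus} by 0.2 × 25 = 5. RxPlus's best response rises — the actions are strategic complements.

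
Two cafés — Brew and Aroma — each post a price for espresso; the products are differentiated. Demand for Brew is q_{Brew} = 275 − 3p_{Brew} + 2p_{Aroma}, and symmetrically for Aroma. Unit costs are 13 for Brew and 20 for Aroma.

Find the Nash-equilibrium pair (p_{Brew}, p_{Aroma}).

79.8125, 82.4375

Brew's profit: π = (p_{Brew} − 13)(275 − 3p_{Brew} + 2p_{Aroma}).
∂π/∂p_{Brew} = 314 − 6p_{Brew} + 2p_{Aroma} = 0 ⇒ p_{Brew} = 157/3 + (1/3)p_{Aroma}.
Similarly p_{Aroma} = 335/6 + (1/3)p_{Brew}.
Solving the two reaction functions simultaneously: (1 − (1/3)(1/3))p_{Brew} = 157/3 + (1/3)·(335/6), so (8/9)p_{Brew} = 1277/18 and p_{Brew} = 79.8125.
Then p_{Aroma} = 335/6 + (1/3)·79.8125 = 82.4375.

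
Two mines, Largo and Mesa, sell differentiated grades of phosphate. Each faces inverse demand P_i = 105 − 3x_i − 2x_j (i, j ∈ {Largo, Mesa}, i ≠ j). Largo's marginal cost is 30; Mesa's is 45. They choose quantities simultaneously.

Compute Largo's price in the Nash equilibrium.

Mine Largo's profit: π = x_{Largo}(105 − 3x_{Largo} − 2x_{Mesa}) − 30x_{Largo}.
∂π/∂x_{Largo} = 75 − 6x_{Largo} − 2x_{Mesa} = 0 ⇒ x_{Largo} = 12.5 − (1/3)x_{Mesa}.
Similarly x_{Mesa} = 10 − (1/3)x_{Largo}.
Solving the two reaction functions simultaneously: (1 − (−1/3)(−1/3))x_{Largo} = 12.5 − (1/3)·10, so (8/9)x_{Largo} = 55/6 and x_{Largo} = 10.3125.
Then x_{Mesa} = 10 − (1/3)·10.3125 = 6.5625.
P_{Largo} = 105 − 3·10.3125 − 2·6.5625 = 60.9375.

60.9375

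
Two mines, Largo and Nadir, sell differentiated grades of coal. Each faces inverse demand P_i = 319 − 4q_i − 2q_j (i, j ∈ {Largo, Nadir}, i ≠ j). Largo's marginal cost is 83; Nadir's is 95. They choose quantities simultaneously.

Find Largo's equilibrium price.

179

Mine Largo's profit: π = q_{Largo}(319 − 4q_{Largo} − 2q_{Nadir}) − 83q_{Largo}.
∂π/∂q_{Largo} = 236 − 8q_{Largo} − 2q_{Nadir} = 0 ⇒ q_{Largo} = 29.5 − 0.25q_{Nadir}.
Similarly q_{Nadir} = 28 − 0.25q_{Largo}.
Plugging q_{Nadir} into Largo's best response: q_{Largo} = 29.5 − 0.25(28 − 0.25q_{Largo}) ⇒ 0.9375q_{Largo} = 22.5, so q_{Largo} = 24.
Then q_{Nadir} = 28 − 0.25·24 = 22.
P_{Largo} = 319 − 4·24 − 2·22 = 179.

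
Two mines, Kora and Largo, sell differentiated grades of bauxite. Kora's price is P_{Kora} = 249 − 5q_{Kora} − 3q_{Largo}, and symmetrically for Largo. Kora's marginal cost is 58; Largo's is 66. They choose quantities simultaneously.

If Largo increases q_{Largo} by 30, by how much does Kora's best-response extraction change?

-9

Mine Kora's profit: π = q_{Kora}(249 − 5q_{Kora} − 3q_{Largo}) − 58q_{Kora}.
∂π/∂q_{Kora} = 191 − 10q_{Kora} − 3q_{Largo} = 0 ⇒ q_{Kora} = 19.1 − 0.3q_{Largo}.
The reaction-function slope is −0.3, so a 30-unit rise in q_{Largo} moves q_{Kora} by −0.3 × 30 = −9. Kora's best response falls — the actions are strategic substitutes.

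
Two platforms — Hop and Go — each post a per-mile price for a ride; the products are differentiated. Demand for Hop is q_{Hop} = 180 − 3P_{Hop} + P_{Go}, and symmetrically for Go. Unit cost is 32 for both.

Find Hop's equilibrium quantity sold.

69.6

Hop's profit: π = (P_{Hop} − 32)(180 − 3P_{Hop} + P_{Go}).
∂π/∂P_{Hop} = 276 − 6P_{Hop} + P_{Go} = 0 ⇒ P_{Hop} = 46 + (1/6)P_{Go}.
The game is symmetric, so in equilibrium P_{Go} = P_{Hop}: the reaction function gives (5/6)P_{Hop} = 46, hence P_{Hop} = 55.2.
q_{Hop} = 180 − 3·55.2 + 55.2 = 69.6.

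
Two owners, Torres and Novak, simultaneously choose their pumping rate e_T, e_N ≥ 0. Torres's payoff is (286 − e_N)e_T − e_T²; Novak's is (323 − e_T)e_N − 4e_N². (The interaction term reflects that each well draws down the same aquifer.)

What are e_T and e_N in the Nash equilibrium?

Expanding Torres's payoff: 286e_T − e_Ne_T − e_T².
∂π/∂e_T = 286 − e_N − 2e_T = 0, so e_T = 143 − 0.5e_N.
Likewise for Novak: e_N = 40.375 − 0.125e_T.
Substituting the second reaction function into the first: e_T = 143 − 0.5(40.375 − 0.125e_T), which gives 0.9375e_T = 122.8125 ⇒ e_T = 131.
Then e_N = 40.375 − 0.125·131 = 24.

131, 24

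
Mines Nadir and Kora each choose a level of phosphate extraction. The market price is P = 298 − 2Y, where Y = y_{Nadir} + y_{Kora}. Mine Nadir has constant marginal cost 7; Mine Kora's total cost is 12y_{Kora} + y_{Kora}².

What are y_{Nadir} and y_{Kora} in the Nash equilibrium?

Mine Nadir's profit: π = y_{Nadir}(298 − 2(y_{Nadir} + y_{Kora})) − 7y_{Nadir}.
∂π/∂y_{Nadir} = 291 − 4y_{Nadir} − 2y_{Kora} = 0, so y_{Nadir} = 72.75 − 0.5y_{Kora}.
For Kora: ∂π/∂y_{Kora} = 286 − 6y_{Kora} − 2y_{Nadir} = 0 ⇒ y_{Kora} = 143/3 − (1/3)y_{Nadir}.
Plugging y_{Kora} into Nadir's best response: y_{Nadir} = 72.75 − 0.5(143/3 − (1/3)y_{Nadir}) ⇒ (5/6)y_{Nadir} = 587/12, so y_{Nadir} = 58.7.
Then y_{Kora} = 143/3 − (1/3)·58.7 = 28.1.

58.7, 28.1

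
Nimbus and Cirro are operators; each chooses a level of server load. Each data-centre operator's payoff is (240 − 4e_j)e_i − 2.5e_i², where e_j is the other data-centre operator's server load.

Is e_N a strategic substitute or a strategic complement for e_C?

Nimbus's payoff is (240 − 4e_C)e_N − 2.5e_N².
∂π/∂e_N = 240 − 4e_C − 5e_N = 0, so e_N = 48 − 0.8e_C.
The best-response slope de_N/de_C = −0.8 < 0: the reaction function is downward-sloping, so the choices are strategic substitutes.

strategic substitutes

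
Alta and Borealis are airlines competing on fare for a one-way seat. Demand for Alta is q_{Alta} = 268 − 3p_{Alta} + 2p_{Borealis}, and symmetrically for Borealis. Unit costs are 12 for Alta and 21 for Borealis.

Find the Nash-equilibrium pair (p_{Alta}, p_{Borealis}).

Alta's profit: π = (p_{Alta} − 12)(268 − 3p_{Alta} + 2p_{Borealis}).
∂π/∂p_{Alta} = 304 − 6p_{Alta} + 2p_{Borealis} = 0 ⇒ p_{Alta} = 152/3 + (1/3)p_{Borealis}.
Similarly p_{Borealis} = 331/6 + (1/3)p_{Alta}.
Substituting the second reaction function into the first: p_{Alta} = 152/3 + (1/3)(331/6 + (1/3)p_{Alta}), which gives (8/9)p_{Alta} = 1243/18 ⇒ p_{Alta} = 77.6875.
Then p_{Borealis} = 331/6 + (1/3)·77.6875 = 81.0625.

77.6875, 81.0625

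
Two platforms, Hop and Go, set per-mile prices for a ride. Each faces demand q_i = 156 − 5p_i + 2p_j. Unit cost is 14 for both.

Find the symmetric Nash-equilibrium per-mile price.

28.25

Hop's profit: π = (p_{Hop} − 14)(156 − 5p_{Hop} + 2p_{Go}).
∂π/∂p_{Hop} = 226 − 10p_{Hop} + 2p_{Go} = 0 ⇒ p_{Hop} = 22.6 + 0.2p_{Go}.
By symmetry p_{Go} = p_{Hop}; substituting into the reaction function, 0.8p_{Hop} = 22.6 and p_{Hop} = 28.25.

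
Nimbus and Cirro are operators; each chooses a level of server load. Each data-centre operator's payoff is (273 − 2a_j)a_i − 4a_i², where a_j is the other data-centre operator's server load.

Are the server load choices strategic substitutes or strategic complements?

strategic substitutes

Nimbus's payoff is (273 − 2a_C)a_N − 4a_N².
∂π/∂a_N = 273 − 2a_C − 8a_N = 0, so a_N = 34.125 − 0.25a_C.
The best-response slope da_N/da_C = −0.25 < 0: the reaction function is downward-sloping, so the choices are strategic substitutes.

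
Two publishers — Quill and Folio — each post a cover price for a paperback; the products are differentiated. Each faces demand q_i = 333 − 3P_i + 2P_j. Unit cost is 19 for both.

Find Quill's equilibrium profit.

18486.75

Quill's profit: π = (P_{Quill} − 19)(333 − 3P_{Quill} + 2P_{Folio}).
∂π/∂P_{Quill} = 390 − 6P_{Quill} + 2P_{Folio} = 0 ⇒ P_{Quill} = 65 + (1/3)P_{Folio}.
By symmetry P_{Folio} = P_{Quill}; substituting into the reaction function, (2/3)P_{Quill} = 65 and P_{Quill} = 97.5.
q_{Quill} = 333 − 3·97.5 + 2·97.5 = 235.5.
Profit = (97.5 − 19)·235.5 = 18486.75.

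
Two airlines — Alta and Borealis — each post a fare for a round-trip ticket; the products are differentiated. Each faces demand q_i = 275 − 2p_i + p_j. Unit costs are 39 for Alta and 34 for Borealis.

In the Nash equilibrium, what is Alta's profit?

12168

Alta's profit: π = (p_{Alta} − 39)(275 − 2p_{Alta} + p_{Borealis}).
∂π/∂p_{Alta} = 353 − 4p_{Alta} + p_{Borealis} = 0 ⇒ p_{Alta} = 88.25 + 0.25p_{Borealis}.
Similarly p_{Borealis} = 85.75 + 0.25p_{Alta}.
Solving the two reaction functions simultaneously: (1 − (0.25)(0.25))p_{Alta} = 88.25 + 0.25·85.75, so 0.9375p_{Alta} = 109.6875 and p_{Alta} = 117.
Then p_{Borealis} = 85.75 + 0.25·117 = 115.
q_{Alta} = 275 − 2·117 + 115 = 156.
Profit = (117 − 39)·156 = 12168.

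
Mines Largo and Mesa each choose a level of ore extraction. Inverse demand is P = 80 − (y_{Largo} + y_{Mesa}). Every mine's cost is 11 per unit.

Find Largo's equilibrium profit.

Mine Largo's profit: π = y_{Largo}(80 − (y_{Largo} + y_{Mesa})) − 11y_{Largo}.
∂π/∂y_{Largo} = 69 − 2y_{Largo} − y_{Mesa} = 0, so y_{Largo} = 34.5 − 0.5y_{Mesa}.
Setting y_{Largo} = y_{Mesa} in the reaction function: y_{Largo} = 34.5 − 0.5y_{Largo}, so y_{Largo} = 34.5 / 1.5 = 23.
Price P = 80 − 46 = 34.
Largo's profit: (34 − 11)·23 = 529.

529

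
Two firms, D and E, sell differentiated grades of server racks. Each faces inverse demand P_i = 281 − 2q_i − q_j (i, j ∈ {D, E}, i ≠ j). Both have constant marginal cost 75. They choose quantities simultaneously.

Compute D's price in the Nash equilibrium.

Firm D's profit: π = q_D(281 − 2q_D − q_E) − 75q_D.
∂π/∂q_D = 206 − 4q_D − q_E = 0 ⇒ q_D = 51.5 − 0.25q_E.
Setting q_D = q_E in the reaction function: q_D = 51.5 − 0.25q_D, so q_D = 51.5 / 1.25 = 41.2.
P_D = 281 − 2·41.2 − 41.2 = 157.4.

157.4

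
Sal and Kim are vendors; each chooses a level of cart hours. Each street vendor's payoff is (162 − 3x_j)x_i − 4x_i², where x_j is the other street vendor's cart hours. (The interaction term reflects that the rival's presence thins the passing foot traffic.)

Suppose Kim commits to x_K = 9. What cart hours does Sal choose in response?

Sal's payoff is (162 − 3x_K)x_S − 4x_S².
∂π/∂x_S = 162 − 3x_K − 8x_S = 0, so x_S = 20.25 − 0.375x_K.
At x_K = 9: x_S = 20.25 − 0.375·9 = 16.875.

16.875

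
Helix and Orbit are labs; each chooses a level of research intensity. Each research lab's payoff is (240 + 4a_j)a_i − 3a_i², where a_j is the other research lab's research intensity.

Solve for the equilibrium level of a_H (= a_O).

Helix's payoff is (240 + 4a_O)a_H − 3a_H².
∂π/∂a_H = 240 + 4a_O − 6a_H = 0, so a_H = 40 + (2/3)a_O.
The game is symmetric, so in equilibrium a_O = a_H: the reaction function gives (1/3)a_H = 40, hence a_H = 120.

120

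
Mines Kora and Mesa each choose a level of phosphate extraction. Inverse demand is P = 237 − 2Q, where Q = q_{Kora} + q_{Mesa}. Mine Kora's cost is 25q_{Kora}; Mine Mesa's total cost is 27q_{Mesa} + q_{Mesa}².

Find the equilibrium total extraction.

63.4

Mine Kora's profit: π = q_{Kora}(237 − 2(q_{Kora} + q_{Mesa})) − 25q_{Kora}.
∂π/∂q_{Kora} = 212 − 4q_{Kora} − 2q_{Mesa} = 0, so q_{Kora} = 53 − 0.5q_{Mesa}.
For Mesa: ∂π/∂q_{Mesa} = 210 − 6q_{Mesa} − 2q_{Kora} = 0 ⇒ q_{Mesa} = 35 − (1/3)q_{Kora}.
Solving the two reaction functions simultaneously: (1 − (−0.5)(−1/3))q_{Kora} = 53 − 0.5·35, so (5/6)q_{Kora} = 35.5 and q_{Kora} = 42.6.
Then q_{Mesa} = 35 − (1/3)·42.6 = 20.8.
Total extraction: 42.6 + 20.8 = 63.4.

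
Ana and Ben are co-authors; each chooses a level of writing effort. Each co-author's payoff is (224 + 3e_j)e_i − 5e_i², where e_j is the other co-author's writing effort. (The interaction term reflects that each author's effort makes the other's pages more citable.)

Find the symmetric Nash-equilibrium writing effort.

32

Ana's payoff is (224 + 3e_B)e_A − 5e_A².
∂π/∂e_A = 224 + 3e_B − 10e_A = 0, so e_A = 22.4 + 0.3e_B.
Setting e_A = e_B in the reaction function: e_A = 22.4 + 0.3e_A, so e_A = 22.4 / 0.7 = 32.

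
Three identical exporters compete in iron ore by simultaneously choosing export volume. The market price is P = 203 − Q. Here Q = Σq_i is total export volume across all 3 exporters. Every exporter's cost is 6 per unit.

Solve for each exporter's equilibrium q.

49.25

A representative exporter's profit is π_i = q_i(203 − Q) − 6q_i, with Q = q_i + Σ_{j≠i} q_j.
First-order condition: 197 − 2q_i − Σ_{j≠i} q_j = 0.
In a symmetric equilibrium every exporter chooses the same q, so Σ_{j≠i} q_j = 2q. The condition becomes 197 − 4q = 0, giving q = 197/4 = 49.25.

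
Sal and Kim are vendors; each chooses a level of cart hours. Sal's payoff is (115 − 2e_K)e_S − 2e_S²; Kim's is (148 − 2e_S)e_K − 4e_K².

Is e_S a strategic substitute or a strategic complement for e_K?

strategic substitutes

Expanding Sal's payoff: 115e_S − 2e_Ke_S − 2e_S².
∂π/∂e_S = 115 − 2e_K − 4e_S = 0, so e_S = 28.75 − 0.5e_K.
The best-response slope de_S/de_K = −0.5 < 0: the reaction function is downward-sloping, so the choices are strategic substitutes.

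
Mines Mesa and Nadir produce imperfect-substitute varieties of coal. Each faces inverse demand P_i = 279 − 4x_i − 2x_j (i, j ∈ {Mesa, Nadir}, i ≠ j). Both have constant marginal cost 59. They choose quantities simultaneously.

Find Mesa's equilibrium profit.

1936

Mine Mesa's profit: π = x_{Mesa}(279 − 4x_{Mesa} − 2x_{Nadir}) − 59x_{Mesa}.
∂π/∂x_{Mesa} = 220 − 8x_{Mesa} − 2x_{Nadir} = 0 ⇒ x_{Mesa} = 27.5 − 0.25x_{Nadir}.
Setting x_{Mesa} = x_{Nadir} in the reaction function: x_{Mesa} = 27.5 − 0.25x_{Mesa}, so x_{Mesa} = 27.5 / 1.25 = 22.
P_{Mesa} = 279 − 4·22 − 2·22 = 147.
Profit = (147 − 59)·22 = 1936.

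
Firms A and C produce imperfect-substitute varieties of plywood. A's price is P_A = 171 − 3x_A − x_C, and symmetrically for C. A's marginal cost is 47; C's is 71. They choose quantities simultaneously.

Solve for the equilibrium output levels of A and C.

Firm A's profit: π = x_A(171 − 3x_A − x_C) − 47x_A.
∂π/∂x_A = 124 − 6x_A − x_C = 0 ⇒ x_A = 62/3 − (1/6)x_C.
Similarly x_C = 50/3 − (1/6)x_A.
Substituting the second reaction function into the first: x_A = 62/3 − (1/6)(50/3 − (1/6)x_A), which gives (35/36)x_A = 161/9 ⇒ x_A = 18.4.
Then x_C = 50/3 − (1/6)·18.4 = 13.6.

18.4, 13.6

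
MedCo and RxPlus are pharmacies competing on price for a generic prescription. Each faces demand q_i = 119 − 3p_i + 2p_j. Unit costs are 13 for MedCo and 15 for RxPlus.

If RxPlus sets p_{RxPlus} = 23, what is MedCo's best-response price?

34

MedCo's profit: π = (p_{MedCo} − 13)(119 − 3p_{MedCo} + 2p_{RxPlus}).
∂π/∂p_{MedCo} = 158 − 6p_{MedCo} + 2p_{RxPlus} = 0 ⇒ p_{MedCo} = 79/3 + (1/3)p_{RxPlus}.
At p_{RxPlus} = 23: p_{MedCo} = 79/3 + (1/3)·23 = 34.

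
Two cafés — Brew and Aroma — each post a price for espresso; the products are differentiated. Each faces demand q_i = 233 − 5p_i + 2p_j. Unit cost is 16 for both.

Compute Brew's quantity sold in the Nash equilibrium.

Brew's profit: π = (p_{Brew} − 16)(233 − 5p_{Brew} + 2p_{Aroma}).
∂π/∂p_{Brew} = 313 − 10p_{Brew} + 2p_{Aroma} = 0 ⇒ p_{Brew} = 31.3 + 0.2p_{Aroma}.
Setting p_{Brew} = p_{Aroma} in the reaction function: p_{Brew} = 31.3 + 0.2p_{Brew}, so p_{Brew} = 31.3 / 0.8 = 39.125.
q_{Brew} = 233 − 5·39.125 + 2·39.125 = 115.625.

115.625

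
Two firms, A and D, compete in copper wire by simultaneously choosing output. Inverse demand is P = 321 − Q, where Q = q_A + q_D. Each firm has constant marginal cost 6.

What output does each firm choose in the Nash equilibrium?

105

Firm A's profit: π = q_A(321 − (q_A + q_D)) − 6q_A.
∂π/∂q_A = 315 − 2q_A − q_D = 0, so q_A = 157.5 − 0.5q_D.
The game is symmetric, so in equilibrium q_D = q_A: the reaction function gives 1.5q_A = 157.5, hence q_A = 105.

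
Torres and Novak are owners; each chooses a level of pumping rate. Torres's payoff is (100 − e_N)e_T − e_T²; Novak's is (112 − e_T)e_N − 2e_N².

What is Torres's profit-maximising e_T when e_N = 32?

Expanding Torres's payoff: 100e_T − e_Ne_T − e_T².
∂π/∂e_T = 100 − e_N − 2e_T = 0, so e_T = 50 − 0.5e_N.
At e_N = 32: e_T = 50 − 0.5·32 = 34.

34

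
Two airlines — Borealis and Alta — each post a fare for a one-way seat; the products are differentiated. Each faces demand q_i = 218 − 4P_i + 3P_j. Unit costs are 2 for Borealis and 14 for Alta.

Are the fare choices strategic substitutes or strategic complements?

Borealis's profit: π = (P_{Borealis} − 2)(218 − 4P_{Borealis} + 3P_{Alta}).
∂π/∂P_{Borealis} = 226 − 8P_{Borealis} + 3P_{Alta} = 0 ⇒ P_{Borealis} = 28.25 + 0.375P_{Alta}.
The best-response slope dP_{Borealis}/dP_{Alta} = 0.375 > 0: the reaction function is upward-sloping, so the choices are strategic complements.

strategic complements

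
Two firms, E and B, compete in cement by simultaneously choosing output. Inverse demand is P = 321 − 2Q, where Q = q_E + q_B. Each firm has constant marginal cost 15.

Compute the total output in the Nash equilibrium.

102

Firm E's profit: π = q_E(321 − 2(q_E + q_B)) − 15q_E.
∂π/∂q_E = 306 − 4q_E − 2q_B = 0, so q_E = 76.5 − 0.5q_B.
The game is symmetric, so in equilibrium q_B = q_E: the reaction function gives 1.5q_E = 76.5, hence q_E = 51.
Total output: 51 + 51 = 102.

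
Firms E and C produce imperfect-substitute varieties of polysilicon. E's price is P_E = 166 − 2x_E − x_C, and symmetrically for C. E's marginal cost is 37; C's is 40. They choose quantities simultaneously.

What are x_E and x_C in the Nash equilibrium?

Firm E's profit: π = x_E(166 − 2x_E − x_C) − 37x_E.
∂π/∂x_E = 129 − 4x_E − x_C = 0 ⇒ x_E = 32.25 − 0.25x_C.
Similarly x_C = 31.5 − 0.25x_E.
Plugging x_C into E's best response: x_E = 32.25 − 0.25(31.5 − 0.25x_E) ⇒ 0.9375x_E = 24.375, so x_E = 26.
Then x_C = 31.5 − 0.25·26 = 25.

26, 25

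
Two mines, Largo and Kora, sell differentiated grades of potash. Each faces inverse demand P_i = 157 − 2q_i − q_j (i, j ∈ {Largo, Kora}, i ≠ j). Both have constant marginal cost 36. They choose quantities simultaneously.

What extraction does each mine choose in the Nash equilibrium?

Mine Largo's profit: π = q_{Largo}(157 − 2q_{Largo} − q_{Kora}) − 36q_{Largo}.
∂π/∂q_{Largo} = 121 − 4q_{Largo} − q_{Kora} = 0 ⇒ q_{Largo} = 30.25 − 0.25q_{Kora}.
By symmetry q_{Kora} = q_{Largo}; substituting into the reaction function, 1.25q_{Largo} = 30.25 and q_{Largo} = 24.2.

24.2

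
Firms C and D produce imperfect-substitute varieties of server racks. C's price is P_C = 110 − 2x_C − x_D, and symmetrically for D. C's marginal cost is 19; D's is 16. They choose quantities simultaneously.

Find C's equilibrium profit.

648

Firm C's profit: π = x_C(110 − 2x_C − x_D) − 19x_C.
∂π/∂x_C = 91 − 4x_C − x_D = 0 ⇒ x_C = 22.75 − 0.25x_D.
Similarly x_D = 23.5 − 0.25x_C.
Solving the two reaction functions simultaneously: (1 − (−0.25)(−0.25))x_C = 22.75 − 0.25·23.5, so 0.9375x_C = 16.875 and x_C = 18.
Then x_D = 23.5 − 0.25·18 = 19.
P_C = 110 − 2·18 − 19 = 55.
Profit = (55 − 19)·18 = 648.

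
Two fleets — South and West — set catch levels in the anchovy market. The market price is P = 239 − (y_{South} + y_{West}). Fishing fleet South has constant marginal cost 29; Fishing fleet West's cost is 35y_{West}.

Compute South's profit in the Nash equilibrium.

5184

Fishing fleet South's profit: π = y_{South}(239 − (y_{South} + y_{West})) − 29y_{South}.
∂π/∂y_{South} = 210 − 2y_{South} − y_{West} = 0, so y_{South} = 105 − 0.5y_{West}.
By the same steps for West: y_{West} = 102 − 0.5y_{South}.
Substituting the second reaction function into the first: y_{South} = 105 − 0.5(102 − 0.5y_{South}), which gives 0.75y_{South} = 54 ⇒ y_{South} = 72.
Then y_{West} = 102 − 0.5·72 = 66.
Price P = 239 − 138 = 101.
South's profit: (101 − 29)·72 = 5184.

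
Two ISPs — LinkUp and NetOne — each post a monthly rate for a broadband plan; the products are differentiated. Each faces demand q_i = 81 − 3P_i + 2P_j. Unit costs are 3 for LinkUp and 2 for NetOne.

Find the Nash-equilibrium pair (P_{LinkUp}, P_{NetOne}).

LinkUp's profit: π = (P_{LinkUp} − 3)(81 − 3P_{LinkUp} + 2P_{NetOne}).
∂π/∂P_{LinkUp} = 90 − 6P_{LinkUp} + 2P_{NetOne} = 0 ⇒ P_{LinkUp} = 15 + (1/3)P_{NetOne}.
Similarly P_{NetOne} = 14.5 + (1/3)P_{LinkUp}.
Substituting the second reaction function into the first: P_{LinkUp} = 15 + (1/3)(14.5 + (1/3)P_{LinkUp}), which gives (8/9)P_{LinkUp} = 119/6 ⇒ P_{LinkUp} = 22.3125.
Then P_{NetOne} = 14.5 + (1/3)·22.3125 = 21.9375.

22.3125, 21.9375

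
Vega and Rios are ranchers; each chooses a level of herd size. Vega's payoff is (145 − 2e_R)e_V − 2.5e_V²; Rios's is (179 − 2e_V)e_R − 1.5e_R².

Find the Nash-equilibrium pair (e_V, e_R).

Expanding Vega's payoff: 145e_V − 2e_Re_V − 2.5e_V².
∂π/∂e_V = 145 − 2e_R − 5e_V = 0, so e_V = 29 − 0.4e_R.
Likewise for Rios: e_R = 179/3 − (2/3)e_V.
Substituting the second reaction function into the first: e_V = 29 − 0.4(179/3 − (2/3)e_V), which gives (11/15)e_V = 77/15 ⇒ e_V = 7.
Then e_R = 179/3 − (2/3)·7 = 55.

7, 55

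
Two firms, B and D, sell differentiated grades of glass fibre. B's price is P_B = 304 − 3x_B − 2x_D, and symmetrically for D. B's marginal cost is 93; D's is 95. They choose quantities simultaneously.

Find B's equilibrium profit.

2106.75

Firm B's profit: π = x_B(304 − 3x_B − 2x_D) − 93x_B.
∂π/∂x_B = 211 − 6x_B − 2x_D = 0 ⇒ x_B = 211/6 − (1/3)x_D.
Similarly x_D = 209/6 − (1/3)x_B.
Substituting the second reaction function into the first: x_B = 211/6 − (1/3)(209/6 − (1/3)x_B), which gives (8/9)x_B = 212/9 ⇒ x_B = 26.5.
Then x_D = 209/6 − (1/3)·26.5 = 26.
P_B = 304 − 3·26.5 − 2·26 = 172.5.
Profit = (172.5 − 93)·26.5 = 2106.75.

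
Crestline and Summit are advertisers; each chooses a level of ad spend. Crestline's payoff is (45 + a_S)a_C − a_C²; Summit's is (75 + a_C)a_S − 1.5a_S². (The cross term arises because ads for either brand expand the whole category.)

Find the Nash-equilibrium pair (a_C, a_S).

42, 39

Expanding Crestline's payoff: 45a_C + a_Sa_C − a_C².
∂π/∂a_C = 45 + a_S − 2a_C = 0, so a_C = 22.5 + 0.5a_S.
Likewise for Summit: a_S = 25 + (1/3)a_C.
Plugging a_S into Crestline's best response: a_C = 22.5 + 0.5(25 + (1/3)a_C) ⇒ (5/6)a_C = 35, so a_C = 42.
Then a_S = 25 + (1/3)·42 = 39.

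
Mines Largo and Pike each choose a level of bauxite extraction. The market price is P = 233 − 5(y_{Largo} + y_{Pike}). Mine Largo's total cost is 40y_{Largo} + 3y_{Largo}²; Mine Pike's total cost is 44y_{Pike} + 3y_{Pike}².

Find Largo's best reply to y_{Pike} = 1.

11.75

Mine Largo's profit: π = y_{Largo}(233 − 5(y_{Largo} + y_{Pike})) − 40y_{Largo} − 3y_{Largo}².
∂π/∂y_{Largo} = 193 − 16y_{Largo} − 5y_{Pike} = 0, so y_{Largo} = 12.0625 − 0.3125y_{Pike}.
At y_{Pike} = 1: y_{Largo} = 12.0625 − 0.3125·1 = 11.75.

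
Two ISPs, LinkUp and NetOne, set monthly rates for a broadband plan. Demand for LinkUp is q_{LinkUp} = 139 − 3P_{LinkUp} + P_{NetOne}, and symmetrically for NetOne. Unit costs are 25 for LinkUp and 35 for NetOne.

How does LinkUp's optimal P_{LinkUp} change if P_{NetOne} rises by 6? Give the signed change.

LinkUp's profit: π = (P_{LinkUp} − 25)(139 − 3P_{LinkUp} + P_{NetOne}).
∂π/∂P_{LinkUp} = 214 − 6P_{LinkUp} + P_{NetOne} = 0 ⇒ P_{LinkUp} = 107/3 + (1/6)P_{NetOne}.
The reaction-function slope is 1/6, so a 6-unit rise in P_{NetOne} moves P_{LinkUp} by 1/6 × 6 = 1. LinkUp's best response rises — the actions are strategic complements.

1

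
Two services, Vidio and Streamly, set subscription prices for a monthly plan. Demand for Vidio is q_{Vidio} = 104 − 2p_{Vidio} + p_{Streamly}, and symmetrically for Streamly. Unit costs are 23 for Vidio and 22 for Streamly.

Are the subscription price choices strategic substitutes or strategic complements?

strategic complements

Vidio's profit: π = (p_{Vidio} − 23)(104 − 2p_{Vidio} + p_{Streamly}).
∂π/∂p_{Vidio} = 150 − 4p_{Vidio} + p_{Streamly} = 0 ⇒ p_{Vidio} = 37.5 + 0.25p_{Streamly}.
The best-response slope dp_{Vidio}/dp_{Streamly} = 0.25 > 0: the reaction function is upward-sloping, so the choices are strategic complements.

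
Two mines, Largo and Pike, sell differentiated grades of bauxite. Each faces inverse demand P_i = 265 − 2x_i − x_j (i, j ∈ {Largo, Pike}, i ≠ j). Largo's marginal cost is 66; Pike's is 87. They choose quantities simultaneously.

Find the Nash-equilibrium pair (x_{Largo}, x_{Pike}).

Mine Largo's profit: π = x_{Largo}(265 − 2x_{Largo} − x_{Pike}) − 66x_{Largo}.
∂π/∂x_{Largo} = 199 − 4x_{Largo} − x_{Pike} = 0 ⇒ x_{Largo} = 49.75 − 0.25x_{Pike}.
Similarly x_{Pike} = 44.5 − 0.25x_{Largo}.
Solving the two reaction functions simultaneously: (1 − (−0.25)(−0.25))x_{Largo} = 49.75 − 0.25·44.5, so 0.9375x_{Largo} = 38.625 and x_{Largo} = 41.2.
Then x_{Pike} = 44.5 − 0.25·41.2 = 34.2.

41.2, 34.2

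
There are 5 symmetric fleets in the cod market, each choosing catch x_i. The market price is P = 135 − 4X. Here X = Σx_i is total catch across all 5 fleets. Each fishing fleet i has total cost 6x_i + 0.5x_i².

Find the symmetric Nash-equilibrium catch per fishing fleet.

5.16

A representative fishing fleet's profit is π_i = x_i(135 − 4X) − 6x_i − 0.5x_i², with X = x_i + Σ_{j≠i} x_j.
First-order condition: 129 − 9x_i − 4Σ_{j≠i} x_j = 0.
In a symmetric equilibrium every fishing fleet chooses the same x, so Σ_{j≠i} x_j = 4x. The condition becomes 129 − 25x = 0, giving x = 129/25 = 5.16.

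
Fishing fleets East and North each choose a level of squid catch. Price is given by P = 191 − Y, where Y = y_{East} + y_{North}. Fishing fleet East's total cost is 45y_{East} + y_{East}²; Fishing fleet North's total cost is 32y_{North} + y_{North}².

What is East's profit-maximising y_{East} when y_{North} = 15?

32.75

Fishing fleet East's profit: π = y_{East}(191 − (y_{East} + y_{North})) − 45y_{East} − y_{East}².
∂π/∂y_{East} = 146 − 4y_{East} − y_{North} = 0, so y_{East} = 36.5 − 0.25y_{North}.
At y_{North} = 15: y_{East} = 36.5 − 0.25·15 = 32.75.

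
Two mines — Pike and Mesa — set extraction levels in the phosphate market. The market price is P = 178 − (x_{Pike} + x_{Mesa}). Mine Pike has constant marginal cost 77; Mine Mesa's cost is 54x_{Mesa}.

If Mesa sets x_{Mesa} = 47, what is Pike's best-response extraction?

Mine Pike's profit: π = x_{Pike}(178 − (x_{Pike} + x_{Mesa})) − 77x_{Pike}.
∂π/∂x_{Pike} = 101 − 2x_{Pike} − x_{Mesa} = 0, so x_{Pike} = 50.5 − 0.5x_{Mesa}.
At x_{Mesa} = 47: x_{Pike} = 50.5 − 0.5·47 = 27.

27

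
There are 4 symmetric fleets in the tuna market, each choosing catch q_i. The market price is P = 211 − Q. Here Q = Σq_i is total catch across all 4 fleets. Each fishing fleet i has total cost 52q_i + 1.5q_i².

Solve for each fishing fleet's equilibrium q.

19.875

A representative fishing fleet's profit is π_i = q_i(211 − Q) − 52q_i − 1.5q_i², with Q = q_i + Σ_{j≠i} q_j.
First-order condition: 159 − 5q_i − Σ_{j≠i} q_j = 0.
Imposing symmetry (q_j = q for all j) turns Σ_{j≠i} q_j into 3q, so 159 = 8q and q = 19.875.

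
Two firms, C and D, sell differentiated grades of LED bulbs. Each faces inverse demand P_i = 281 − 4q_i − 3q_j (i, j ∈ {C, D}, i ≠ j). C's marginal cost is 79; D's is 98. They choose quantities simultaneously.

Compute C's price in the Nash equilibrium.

156.6

Firm C's profit: π = q_C(281 − 4q_C − 3q_D) − 79q_C.
∂π/∂q_C = 202 − 8q_C − 3q_D = 0 ⇒ q_C = 25.25 − 0.375q_D.
Similarly q_D = 22.875 − 0.375q_C.
Solving the two reaction functions simultaneously: (1 − (−0.375)(−0.375))q_C = 25.25 − 0.375·22.875, so (55/64)q_C = 1067/64 and q_C = 19.4.
Then q_D = 22.875 − 0.375·19.4 = 15.6.
P_C = 281 − 4·19.4 − 3·15.6 = 156.6.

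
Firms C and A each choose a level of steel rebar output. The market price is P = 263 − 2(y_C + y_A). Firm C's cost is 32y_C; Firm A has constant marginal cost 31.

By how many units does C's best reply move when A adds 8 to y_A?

Firm C's profit: π = y_C(263 − 2(y_C + y_A)) − 32y_C.
∂π/∂y_C = 231 − 4y_C − 2y_A = 0, so y_C = 57.75 − 0.5y_A.
The reaction-function slope is −0.5, so an 8-unit rise in y_A moves y_C by −0.5 × 8 = −4. C's best response falls — the actions are strategic substitutes.

-4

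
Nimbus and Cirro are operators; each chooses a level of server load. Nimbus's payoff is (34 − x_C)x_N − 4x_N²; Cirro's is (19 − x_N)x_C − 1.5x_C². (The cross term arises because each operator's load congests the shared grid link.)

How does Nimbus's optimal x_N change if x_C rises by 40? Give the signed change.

-5

Expanding Nimbus's payoff: 34x_N − x_Cx_N − 4x_N².
∂π/∂x_N = 34 − x_C − 8x_N = 0, so x_N = 4.25 − 0.125x_C.
The reaction-function slope is −0.125, so a 40-unit rise in x_C moves x_N by −0.125 × 40 = −5. Nimbus's best response falls — the actions are strategic substitutes.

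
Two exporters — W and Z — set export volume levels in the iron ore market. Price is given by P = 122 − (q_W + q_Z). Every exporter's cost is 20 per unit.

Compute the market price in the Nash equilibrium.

Exporter W's profit: π = q_W(122 − (q_W + q_Z)) − 20q_W.
∂π/∂q_W = 102 − 2q_W − q_Z = 0, so q_W = 51 − 0.5q_Z.
By symmetry q_Z = q_W; substituting into the reaction function, 1.5q_W = 51 and q_W = 34.
Equilibrium price: P = 122 − 68 = 54.

54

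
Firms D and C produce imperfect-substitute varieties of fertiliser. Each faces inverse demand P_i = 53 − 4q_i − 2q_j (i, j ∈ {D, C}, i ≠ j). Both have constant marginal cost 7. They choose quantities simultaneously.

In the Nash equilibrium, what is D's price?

Firm D's profit: π = q_D(53 − 4q_D − 2q_C) − 7q_D.
∂π/∂q_D = 46 − 8q_D − 2q_C = 0 ⇒ q_D = 5.75 − 0.25q_C.
Setting q_D = q_C in the reaction function: q_D = 5.75 − 0.25q_D, so q_D = 5.75 / 1.25 = 4.6.
P_D = 53 − 4·4.6 − 2·4.6 = 25.4.

25.4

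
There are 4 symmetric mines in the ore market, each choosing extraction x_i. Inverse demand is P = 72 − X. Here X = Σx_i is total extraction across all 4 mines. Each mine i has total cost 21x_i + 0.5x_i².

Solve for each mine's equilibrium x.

8.5

A representative mine's profit is π_i = x_i(72 − X) − 21x_i − 0.5x_i², with X = x_i + Σ_{j≠i} x_j.
First-order condition: 51 − 3x_i − Σ_{j≠i} x_j = 0.
With identical mines, set every x_j = x: then 51 − 3x − 3x = 0, i.e. x = 51/6 = 8.5.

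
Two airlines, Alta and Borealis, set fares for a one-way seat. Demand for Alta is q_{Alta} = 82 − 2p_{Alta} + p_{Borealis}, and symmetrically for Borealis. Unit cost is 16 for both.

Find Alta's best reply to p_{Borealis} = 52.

41.5

Alta's profit: π = (p_{Alta} − 16)(82 − 2p_{Alta} + p_{Borealis}).
∂π/∂p_{Alta} = 114 − 4p_{Alta} + p_{Borealis} = 0 ⇒ p_{Alta} = 28.5 + 0.25p_{Borealis}.
At p_{Borealis} = 52: p_{Alta} = 28.5 + 0.25·52 = 41.5.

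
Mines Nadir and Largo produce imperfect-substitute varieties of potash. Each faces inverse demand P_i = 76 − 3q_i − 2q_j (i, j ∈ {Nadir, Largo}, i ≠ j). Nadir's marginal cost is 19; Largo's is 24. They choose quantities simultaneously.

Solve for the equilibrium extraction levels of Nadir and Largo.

7.4375, 6.1875

Mine Nadir's profit: π = q_{Nadir}(76 − 3q_{Nadir} − 2q_{Largo}) − 19q_{Nadir}.
∂π/∂q_{Nadir} = 57 − 6q_{Nadir} − 2q_{Largo} = 0 ⇒ q_{Nadir} = 9.5 − (1/3)q_{Largo}.
Similarly q_{Largo} = 26/3 − (1/3)q_{Nadir}.
Substituting the second reaction function into the first: q_{Nadir} = 9.5 − (1/3)(26/3 − (1/3)q_{Nadir}), which gives (8/9)q_{Nadir} = 119/18 ⇒ q_{Nadir} = 7.4375.
Then q_{Largo} = 26/3 − (1/3)·7.4375 = 6.1875.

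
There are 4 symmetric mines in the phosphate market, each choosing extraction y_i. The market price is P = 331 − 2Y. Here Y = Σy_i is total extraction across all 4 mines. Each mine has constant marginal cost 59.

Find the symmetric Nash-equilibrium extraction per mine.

27.2

A representative mine's profit is π_i = y_i(331 − 2Y) − 59y_i, with Y = y_i + Σ_{j≠i} y_j.
First-order condition: 272 − 4y_i − 2Σ_{j≠i} y_j = 0.
Imposing symmetry (y_j = y for all j) turns Σ_{j≠i} y_j into 3y, so 272 = 10y and y = 27.2.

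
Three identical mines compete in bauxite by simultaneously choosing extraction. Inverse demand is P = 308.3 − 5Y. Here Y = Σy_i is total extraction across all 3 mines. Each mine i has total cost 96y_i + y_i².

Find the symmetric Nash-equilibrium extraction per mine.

9.65

A representative mine's profit is π_i = y_i(308.3 − 5Y) − 96y_i − y_i², with Y = y_i + Σ_{j≠i} y_j.
First-order condition: 212.3 − 12y_i − 5Σ_{j≠i} y_j = 0.
In a symmetric equilibrium every mine chooses the same y, so Σ_{j≠i} y_j = 2y. The condition becomes 212.3 − 22y = 0, giving y = 212.3/22 = 9.65.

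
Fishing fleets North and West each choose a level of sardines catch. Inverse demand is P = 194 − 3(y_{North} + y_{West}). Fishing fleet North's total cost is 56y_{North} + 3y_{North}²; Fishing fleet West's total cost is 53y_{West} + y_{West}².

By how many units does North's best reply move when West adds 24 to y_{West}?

Fishing fleet North's profit: π = y_{North}(194 − 3(y_{North} + y_{West})) − 56y_{North} − 3y_{North}².
∂π/∂y_{North} = 138 − 12y_{North} − 3y_{West} = 0, so y_{North} = 11.5 − 0.25y_{West}.
The reaction-function slope is −0.25, so a 24-unit rise in y_{West} moves y_{North} by −0.25 × 24 = −6. North's best response falls — the actions are strategic substitutes.

-6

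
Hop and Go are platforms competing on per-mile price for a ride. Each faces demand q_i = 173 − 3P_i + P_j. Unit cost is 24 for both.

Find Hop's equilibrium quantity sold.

Hop's profit: π = (P_{Hop} − 24)(173 − 3P_{Hop} + P_{Go}).
∂π/∂P_{Hop} = 245 − 6P_{Hop} + P_{Go} = 0 ⇒ P_{Hop} = 245/6 + (1/6)P_{Go}.
Setting P_{Hop} = P_{Go} in the reaction function: P_{Hop} = 245/6 + (1/6)P_{Hop}, so P_{Hop} = (245/6) / (5/6) = 49.
q_{Hop} = 173 − 3·49 + 49 = 75.

75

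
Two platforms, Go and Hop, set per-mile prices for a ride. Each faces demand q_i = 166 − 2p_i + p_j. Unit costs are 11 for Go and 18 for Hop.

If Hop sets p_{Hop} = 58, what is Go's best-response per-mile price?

61.5

Go's profit: π = (p_{Go} − 11)(166 − 2p_{Go} + p_{Hop}).
∂π/∂p_{Go} = 188 − 4p_{Go} + p_{Hop} = 0 ⇒ p_{Go} = 47 + 0.25p_{Hop}.
At p_{Hop} = 58: p_{Go} = 47 + 0.25·58 = 61.5.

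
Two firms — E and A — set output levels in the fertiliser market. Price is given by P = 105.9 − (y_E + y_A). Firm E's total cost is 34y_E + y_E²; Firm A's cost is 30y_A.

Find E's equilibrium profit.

188.18

Firm E's profit: π = y_E(105.9 − (y_E + y_A)) − 34y_E − y_E².
∂π/∂y_E = 71.9 − 4y_E − y_A = 0, so y_E = 17.975 − 0.25y_A.
For A: ∂π/∂y_A = 75.9 − 2y_A − y_E = 0 ⇒ y_A = 37.95 − 0.5y_E.
Plugging y_A into E's best response: y_E = 17.975 − 0.25(37.95 − 0.5y_E) ⇒ 0.875y_E = 8.4875, so y_E = 9.7.
Then y_A = 37.95 − 0.5·9.7 = 33.1.
Price P = 105.9 − 42.8 = 63.1.
E's profit: (63.1 − 34)·9.7 − (9.7)² = 188.18.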